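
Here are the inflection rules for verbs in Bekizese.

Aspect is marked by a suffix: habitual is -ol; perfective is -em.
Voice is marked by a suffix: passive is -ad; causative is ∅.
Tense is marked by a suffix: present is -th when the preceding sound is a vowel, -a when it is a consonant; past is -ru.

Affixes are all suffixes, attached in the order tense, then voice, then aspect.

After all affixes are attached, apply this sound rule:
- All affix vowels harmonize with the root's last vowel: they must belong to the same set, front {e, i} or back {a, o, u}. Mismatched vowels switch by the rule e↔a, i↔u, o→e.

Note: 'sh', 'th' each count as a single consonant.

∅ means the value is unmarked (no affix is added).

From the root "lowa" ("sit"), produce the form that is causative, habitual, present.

Attach tense present -th (after vowel 'a') → lowath.
voice = causative: zero marking, form stays lowath.
Attach aspect habitual -ol → lowathol.
Vowel harmony: no change.

lowathol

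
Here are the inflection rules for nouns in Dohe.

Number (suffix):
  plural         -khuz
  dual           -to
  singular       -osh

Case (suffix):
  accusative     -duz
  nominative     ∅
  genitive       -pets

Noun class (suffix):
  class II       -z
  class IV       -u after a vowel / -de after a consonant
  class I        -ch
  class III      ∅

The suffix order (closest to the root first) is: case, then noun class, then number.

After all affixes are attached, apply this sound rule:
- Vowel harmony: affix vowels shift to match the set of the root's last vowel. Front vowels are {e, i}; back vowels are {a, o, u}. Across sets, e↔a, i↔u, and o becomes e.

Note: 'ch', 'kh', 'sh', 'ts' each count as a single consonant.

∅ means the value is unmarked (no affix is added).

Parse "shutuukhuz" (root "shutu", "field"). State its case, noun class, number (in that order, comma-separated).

nominative, class IV, plural

Segment: shutu-u-khuz.
case: ∅ → nominative.
noun class: -u/de → class IV.
number: -khuz → plural.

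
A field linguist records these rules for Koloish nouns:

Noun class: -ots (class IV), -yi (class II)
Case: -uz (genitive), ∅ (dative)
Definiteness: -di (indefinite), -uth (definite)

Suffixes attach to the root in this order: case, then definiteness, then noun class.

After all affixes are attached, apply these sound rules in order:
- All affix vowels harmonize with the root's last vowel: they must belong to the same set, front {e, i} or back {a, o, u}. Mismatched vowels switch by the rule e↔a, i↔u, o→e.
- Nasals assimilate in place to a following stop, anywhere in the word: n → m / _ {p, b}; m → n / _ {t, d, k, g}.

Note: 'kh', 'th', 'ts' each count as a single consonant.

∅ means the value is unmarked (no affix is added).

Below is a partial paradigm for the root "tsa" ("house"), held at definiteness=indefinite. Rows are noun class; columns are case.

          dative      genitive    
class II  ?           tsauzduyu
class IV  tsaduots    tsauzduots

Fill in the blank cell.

tsaduyu

case = dative: zero marking, form stays tsa.
Attach definiteness indefinite -di → tsadi.
Attach noun class class II -yi → tsadiyi.
Apply vowel harmony: tsadiyi → tsaduyu.
Nasal assimilation: no change.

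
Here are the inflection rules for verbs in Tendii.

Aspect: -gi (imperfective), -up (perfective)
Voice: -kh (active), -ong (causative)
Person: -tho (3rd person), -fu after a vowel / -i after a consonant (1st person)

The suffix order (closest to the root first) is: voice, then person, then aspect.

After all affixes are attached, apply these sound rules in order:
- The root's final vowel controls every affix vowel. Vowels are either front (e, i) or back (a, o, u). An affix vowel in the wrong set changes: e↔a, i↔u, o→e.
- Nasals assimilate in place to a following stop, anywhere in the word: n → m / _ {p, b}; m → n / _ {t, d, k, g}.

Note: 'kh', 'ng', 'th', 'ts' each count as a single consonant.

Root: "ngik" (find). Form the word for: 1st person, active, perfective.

ngikkhiip

Attach voice active -kh → ngikkh.
Attach person 1st person -i (after consonant 'kh') → ngikkhi.
Attach aspect perfective -up → ngikkhiup.
Apply vowel harmony: ngikkhiup → ngikkhiip.
Nasal assimilation: no change.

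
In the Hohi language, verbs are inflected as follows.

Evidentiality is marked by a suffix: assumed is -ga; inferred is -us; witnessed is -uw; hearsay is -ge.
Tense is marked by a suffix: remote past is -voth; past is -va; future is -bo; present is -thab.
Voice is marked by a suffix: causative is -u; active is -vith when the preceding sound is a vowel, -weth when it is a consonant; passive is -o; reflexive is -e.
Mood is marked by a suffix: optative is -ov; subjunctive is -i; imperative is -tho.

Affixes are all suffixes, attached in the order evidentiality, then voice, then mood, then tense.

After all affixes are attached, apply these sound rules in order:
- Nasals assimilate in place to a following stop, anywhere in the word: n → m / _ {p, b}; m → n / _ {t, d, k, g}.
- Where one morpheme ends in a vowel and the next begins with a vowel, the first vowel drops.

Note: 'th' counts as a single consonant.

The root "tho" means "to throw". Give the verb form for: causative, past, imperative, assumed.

Attach evidentiality assumed -ga → thoga.
Attach voice causative -u → thogau.
Attach mood imperative -tho → thogautho.
Attach tense past -va → thogauthova.
Nasal assimilation: no change.
Apply vowel deletion: thogauthova → thoguthova.

thoguthova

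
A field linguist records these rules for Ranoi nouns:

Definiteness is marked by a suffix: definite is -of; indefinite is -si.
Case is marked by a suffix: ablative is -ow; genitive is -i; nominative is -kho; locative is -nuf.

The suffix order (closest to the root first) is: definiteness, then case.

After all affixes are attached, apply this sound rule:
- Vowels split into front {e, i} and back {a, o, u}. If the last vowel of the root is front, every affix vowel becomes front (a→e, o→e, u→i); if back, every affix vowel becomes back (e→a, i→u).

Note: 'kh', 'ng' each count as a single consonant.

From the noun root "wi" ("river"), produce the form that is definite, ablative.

Attach definiteness definite -of → wiof.
Attach case ablative -ow → wiofow.
Apply vowel harmony: wiofow → wiefew.

wiefew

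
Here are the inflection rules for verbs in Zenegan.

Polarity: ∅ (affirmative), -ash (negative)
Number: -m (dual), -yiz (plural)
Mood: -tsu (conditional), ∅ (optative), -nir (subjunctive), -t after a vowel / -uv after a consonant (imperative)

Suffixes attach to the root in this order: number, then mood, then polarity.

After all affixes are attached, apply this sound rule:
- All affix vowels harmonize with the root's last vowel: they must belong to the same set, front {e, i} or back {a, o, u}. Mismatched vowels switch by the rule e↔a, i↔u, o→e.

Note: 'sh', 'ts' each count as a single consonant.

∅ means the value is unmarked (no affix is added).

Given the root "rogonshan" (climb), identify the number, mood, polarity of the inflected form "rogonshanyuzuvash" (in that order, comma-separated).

Segment: rogonshan-yiz-uv-ash.
number: -yiz → plural.
mood: -t/uv → imperative.
polarity: -ash → negative.

plural, imperative, negative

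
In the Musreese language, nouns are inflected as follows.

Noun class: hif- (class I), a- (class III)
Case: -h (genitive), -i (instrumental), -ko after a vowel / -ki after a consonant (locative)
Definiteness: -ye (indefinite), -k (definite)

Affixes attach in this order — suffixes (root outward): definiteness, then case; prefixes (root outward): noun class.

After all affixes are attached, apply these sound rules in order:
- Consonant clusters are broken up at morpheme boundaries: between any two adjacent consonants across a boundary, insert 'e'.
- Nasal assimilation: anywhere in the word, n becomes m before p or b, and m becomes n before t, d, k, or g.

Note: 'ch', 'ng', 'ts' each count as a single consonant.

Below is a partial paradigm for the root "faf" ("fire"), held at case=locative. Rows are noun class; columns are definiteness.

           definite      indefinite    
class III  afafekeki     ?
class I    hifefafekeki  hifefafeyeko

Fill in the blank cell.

afafeyeko

Attach noun class class III a- → afaf.
Attach definiteness indefinite -ye → afafye.
Attach case locative -ko (after vowel 'e') → afafyeko.
Apply epenthesis: afafyeko → afafeyeko.
Nasal assimilation: no change.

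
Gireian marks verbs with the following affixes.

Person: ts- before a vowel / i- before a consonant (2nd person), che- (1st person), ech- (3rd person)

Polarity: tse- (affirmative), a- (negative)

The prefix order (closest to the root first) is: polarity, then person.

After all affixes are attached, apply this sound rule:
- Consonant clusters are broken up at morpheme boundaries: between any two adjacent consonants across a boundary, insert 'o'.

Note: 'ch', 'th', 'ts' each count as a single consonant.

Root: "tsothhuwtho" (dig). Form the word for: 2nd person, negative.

Attach polarity negative a- → atsothhuwtho.
Attach person 2nd person ts- (before vowel 'a') → tsatsothhuwtho.
Epenthesis: no change.

tsatsothhuwtho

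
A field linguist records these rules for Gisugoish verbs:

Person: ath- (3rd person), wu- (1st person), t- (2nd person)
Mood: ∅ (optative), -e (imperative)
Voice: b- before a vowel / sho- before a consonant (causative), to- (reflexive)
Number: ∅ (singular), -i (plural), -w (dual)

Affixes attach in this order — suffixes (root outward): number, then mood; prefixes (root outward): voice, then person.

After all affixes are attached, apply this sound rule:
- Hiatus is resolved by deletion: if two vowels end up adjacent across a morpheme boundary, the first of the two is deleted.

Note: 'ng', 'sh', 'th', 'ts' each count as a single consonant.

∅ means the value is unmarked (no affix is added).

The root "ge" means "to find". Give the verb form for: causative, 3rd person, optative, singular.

Attach voice causative sho- (before consonant 'g') → shoge.
Attach person 3rd person ath- → athshoge.
number = singular: zero marking, form stays athshoge.
mood = optative: zero marking, form stays athshoge.
Vowel deletion: no change.

athshoge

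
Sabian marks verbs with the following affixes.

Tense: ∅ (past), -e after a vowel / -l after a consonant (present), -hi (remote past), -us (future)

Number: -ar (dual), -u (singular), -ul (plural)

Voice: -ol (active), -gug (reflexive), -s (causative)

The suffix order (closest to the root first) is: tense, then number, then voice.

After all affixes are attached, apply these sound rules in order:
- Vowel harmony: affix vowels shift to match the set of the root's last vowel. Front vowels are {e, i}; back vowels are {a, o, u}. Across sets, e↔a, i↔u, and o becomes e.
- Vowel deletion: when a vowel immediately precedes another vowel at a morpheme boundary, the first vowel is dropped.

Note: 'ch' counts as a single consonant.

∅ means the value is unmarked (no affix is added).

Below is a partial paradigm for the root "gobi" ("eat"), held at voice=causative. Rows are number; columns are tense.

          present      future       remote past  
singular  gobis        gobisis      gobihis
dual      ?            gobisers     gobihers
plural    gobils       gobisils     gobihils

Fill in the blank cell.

gobers

Attach tense present -e (after vowel 'i') → gobie.
Attach number dual -ar → gobiear.
Attach voice causative -s → gobiears.
Apply vowel harmony: gobiears → gobieers.
Apply vowel deletion: gobieers → gobers.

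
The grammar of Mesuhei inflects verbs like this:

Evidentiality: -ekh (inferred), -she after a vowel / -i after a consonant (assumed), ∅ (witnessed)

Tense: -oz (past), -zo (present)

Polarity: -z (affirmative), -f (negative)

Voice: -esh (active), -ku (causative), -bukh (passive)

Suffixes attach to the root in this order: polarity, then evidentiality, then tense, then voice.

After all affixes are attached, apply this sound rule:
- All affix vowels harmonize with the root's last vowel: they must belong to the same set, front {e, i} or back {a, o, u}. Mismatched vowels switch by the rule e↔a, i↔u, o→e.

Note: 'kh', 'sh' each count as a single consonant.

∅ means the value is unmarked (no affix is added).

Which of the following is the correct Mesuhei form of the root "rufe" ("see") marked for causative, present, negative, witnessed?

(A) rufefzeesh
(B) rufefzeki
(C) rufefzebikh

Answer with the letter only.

Attach polarity negative -f → rufef.
evidentiality = witnessed: zero marking, form stays rufef.
Attach tense present -zo → rufefzo.
Attach voice causative -ku → rufefzoku.
Apply vowel harmony: rufefzoku → rufefzeki.
So the correct form is rufefzeki, option (B).
(C) rufefzebikh is wrong: it uses passive instead of causative for voice.
(A) rufefzeesh is wrong: it uses active instead of causative for voice.

B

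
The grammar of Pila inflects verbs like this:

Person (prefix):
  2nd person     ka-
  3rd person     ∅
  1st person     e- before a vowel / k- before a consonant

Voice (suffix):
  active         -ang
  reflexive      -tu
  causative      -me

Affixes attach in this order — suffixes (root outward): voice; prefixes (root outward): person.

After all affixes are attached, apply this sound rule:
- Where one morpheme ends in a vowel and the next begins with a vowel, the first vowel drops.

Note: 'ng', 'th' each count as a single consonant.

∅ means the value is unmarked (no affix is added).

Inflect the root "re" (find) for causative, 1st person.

kreme

Attach voice causative -me → reme.
Attach person 1st person k- (before consonant 'r') → kreme.
Vowel deletion: no change.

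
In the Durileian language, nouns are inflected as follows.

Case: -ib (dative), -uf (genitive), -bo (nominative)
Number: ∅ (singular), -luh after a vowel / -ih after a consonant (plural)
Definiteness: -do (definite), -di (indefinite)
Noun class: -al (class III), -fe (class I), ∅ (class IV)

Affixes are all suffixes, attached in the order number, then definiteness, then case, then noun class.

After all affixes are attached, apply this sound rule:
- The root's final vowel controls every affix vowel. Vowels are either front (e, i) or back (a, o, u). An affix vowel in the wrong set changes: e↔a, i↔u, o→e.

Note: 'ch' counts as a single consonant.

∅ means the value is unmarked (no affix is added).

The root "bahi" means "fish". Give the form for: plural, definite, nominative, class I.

Attach number plural -luh (after vowel 'i') → bahiluh.
Attach definiteness definite -do → bahiluhdo.
Attach case nominative -bo → bahiluhdobo.
Attach noun class class I -fe → bahiluhdobofe.
Apply vowel harmony: bahiluhdobofe → bahilihdebefe.

bahilihdebefe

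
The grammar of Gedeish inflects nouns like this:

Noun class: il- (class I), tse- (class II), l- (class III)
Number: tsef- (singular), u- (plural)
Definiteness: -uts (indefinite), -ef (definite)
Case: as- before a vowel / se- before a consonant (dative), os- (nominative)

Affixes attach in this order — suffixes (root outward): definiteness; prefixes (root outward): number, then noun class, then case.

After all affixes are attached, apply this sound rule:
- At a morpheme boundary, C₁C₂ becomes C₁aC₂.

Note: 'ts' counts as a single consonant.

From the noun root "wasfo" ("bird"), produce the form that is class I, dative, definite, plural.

asiluwasfoef

Attach number plural u- → uwasfo.
Attach noun class class I il- → iluwasfo.
Attach definiteness definite -ef → iluwasfoef.
Attach case dative as- (before vowel 'i') → asiluwasfoef.
Epenthesis: no change.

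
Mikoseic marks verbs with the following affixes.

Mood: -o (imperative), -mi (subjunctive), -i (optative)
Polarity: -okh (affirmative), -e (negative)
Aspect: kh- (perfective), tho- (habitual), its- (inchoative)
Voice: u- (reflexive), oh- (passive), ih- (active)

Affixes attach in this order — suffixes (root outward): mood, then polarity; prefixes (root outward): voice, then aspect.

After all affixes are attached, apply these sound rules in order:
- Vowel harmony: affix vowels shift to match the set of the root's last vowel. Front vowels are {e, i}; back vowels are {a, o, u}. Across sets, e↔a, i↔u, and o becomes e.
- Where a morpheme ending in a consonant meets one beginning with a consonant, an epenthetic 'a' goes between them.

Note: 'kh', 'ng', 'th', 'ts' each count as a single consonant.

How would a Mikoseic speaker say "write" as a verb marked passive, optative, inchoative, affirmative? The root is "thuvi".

Attach mood optative -i → thuvii.
Attach polarity affirmative -okh → thuviiokh.
Attach voice passive oh- → ohthuviiokh.
Attach aspect inchoative its- → itsohthuviiokh.
Apply vowel harmony: itsohthuviiokh → itsehthuviiekh.
Apply epenthesis: itsehthuviiekh → itsehathuviiekh.

itsehathuviiekh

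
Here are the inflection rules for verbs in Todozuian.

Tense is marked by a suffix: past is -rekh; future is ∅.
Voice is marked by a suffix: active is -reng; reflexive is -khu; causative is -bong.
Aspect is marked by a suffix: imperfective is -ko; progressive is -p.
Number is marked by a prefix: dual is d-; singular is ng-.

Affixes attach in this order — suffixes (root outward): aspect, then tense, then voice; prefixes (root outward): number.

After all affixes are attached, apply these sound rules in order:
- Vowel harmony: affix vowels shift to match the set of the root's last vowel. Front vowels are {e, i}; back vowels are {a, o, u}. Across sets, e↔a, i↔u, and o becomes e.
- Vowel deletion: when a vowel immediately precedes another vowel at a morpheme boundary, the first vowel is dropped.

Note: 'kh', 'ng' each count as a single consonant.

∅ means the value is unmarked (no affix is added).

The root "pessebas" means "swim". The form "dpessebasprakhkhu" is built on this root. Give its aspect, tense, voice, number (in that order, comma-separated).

progressive, past, reflexive, dual

Segment: d-pessebas-p-rekh-khu.
aspect: -p → progressive.
tense: -rekh → past.
voice: -khu → reflexive.
number: d- → dual.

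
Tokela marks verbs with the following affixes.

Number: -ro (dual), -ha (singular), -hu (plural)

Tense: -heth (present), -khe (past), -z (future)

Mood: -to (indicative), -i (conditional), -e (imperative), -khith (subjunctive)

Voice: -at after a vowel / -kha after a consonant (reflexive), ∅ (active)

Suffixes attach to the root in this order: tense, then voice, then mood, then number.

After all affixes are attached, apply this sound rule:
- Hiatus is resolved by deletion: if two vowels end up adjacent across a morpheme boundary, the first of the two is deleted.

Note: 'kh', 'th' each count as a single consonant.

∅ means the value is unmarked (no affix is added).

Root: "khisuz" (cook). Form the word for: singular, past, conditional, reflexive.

khisuzkhatiha

Attach tense past -khe → khisuzkhe.
Attach voice reflexive -at (after vowel 'e') → khisuzkheat.
Attach mood conditional -i → khisuzkheati.
Attach number singular -ha → khisuzkheatiha.
Apply vowel deletion: khisuzkheatiha → khisuzkhatiha.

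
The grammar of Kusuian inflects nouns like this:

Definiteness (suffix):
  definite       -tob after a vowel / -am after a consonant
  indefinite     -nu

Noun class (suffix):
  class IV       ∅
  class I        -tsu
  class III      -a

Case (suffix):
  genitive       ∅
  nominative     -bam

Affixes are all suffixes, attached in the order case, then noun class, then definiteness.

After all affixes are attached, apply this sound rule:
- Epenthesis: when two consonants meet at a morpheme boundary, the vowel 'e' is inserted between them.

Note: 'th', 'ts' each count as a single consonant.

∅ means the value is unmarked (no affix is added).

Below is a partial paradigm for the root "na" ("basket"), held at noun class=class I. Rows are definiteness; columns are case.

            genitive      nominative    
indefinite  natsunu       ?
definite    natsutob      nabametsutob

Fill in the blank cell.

Attach case nominative -bam → nabam.
Attach noun class class I -tsu → nabamtsu.
Attach definiteness indefinite -nu → nabamtsunu.
Apply epenthesis: nabamtsunu → nabametsunu.

nabametsunu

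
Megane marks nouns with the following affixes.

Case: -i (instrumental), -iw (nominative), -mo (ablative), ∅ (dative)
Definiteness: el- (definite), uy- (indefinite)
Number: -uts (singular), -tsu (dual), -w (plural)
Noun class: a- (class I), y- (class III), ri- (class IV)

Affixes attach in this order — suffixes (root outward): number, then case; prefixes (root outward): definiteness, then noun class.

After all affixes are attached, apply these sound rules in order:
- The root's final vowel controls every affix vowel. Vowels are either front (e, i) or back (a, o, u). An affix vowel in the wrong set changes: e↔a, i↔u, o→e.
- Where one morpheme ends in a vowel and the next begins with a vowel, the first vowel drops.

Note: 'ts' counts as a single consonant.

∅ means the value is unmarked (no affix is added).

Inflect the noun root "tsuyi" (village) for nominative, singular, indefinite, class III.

Attach definiteness indefinite uy- → uytsuyi.
Attach noun class class III y- → yuytsuyi.
Attach number singular -uts → yuytsuyiuts.
Attach case nominative -iw → yuytsuyiutsiw.
Apply vowel harmony: yuytsuyiutsiw → yiytsuyiitsiw.
Apply vowel deletion: yiytsuyiitsiw → yiytsuyitsiw.

yiytsuyitsiw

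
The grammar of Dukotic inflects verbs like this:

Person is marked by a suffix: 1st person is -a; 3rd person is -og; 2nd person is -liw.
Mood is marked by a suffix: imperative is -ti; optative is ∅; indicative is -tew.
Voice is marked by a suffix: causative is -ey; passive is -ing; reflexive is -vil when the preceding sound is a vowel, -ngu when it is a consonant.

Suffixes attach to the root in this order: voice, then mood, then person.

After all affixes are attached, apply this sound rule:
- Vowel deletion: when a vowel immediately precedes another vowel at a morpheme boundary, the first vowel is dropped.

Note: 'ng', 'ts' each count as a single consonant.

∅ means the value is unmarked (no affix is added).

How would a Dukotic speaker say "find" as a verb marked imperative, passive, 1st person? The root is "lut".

Attach voice passive -ing → luting.
Attach mood imperative -ti → lutingti.
Attach person 1st person -a → lutingtia.
Apply vowel deletion: lutingtia → lutingta.

lutingta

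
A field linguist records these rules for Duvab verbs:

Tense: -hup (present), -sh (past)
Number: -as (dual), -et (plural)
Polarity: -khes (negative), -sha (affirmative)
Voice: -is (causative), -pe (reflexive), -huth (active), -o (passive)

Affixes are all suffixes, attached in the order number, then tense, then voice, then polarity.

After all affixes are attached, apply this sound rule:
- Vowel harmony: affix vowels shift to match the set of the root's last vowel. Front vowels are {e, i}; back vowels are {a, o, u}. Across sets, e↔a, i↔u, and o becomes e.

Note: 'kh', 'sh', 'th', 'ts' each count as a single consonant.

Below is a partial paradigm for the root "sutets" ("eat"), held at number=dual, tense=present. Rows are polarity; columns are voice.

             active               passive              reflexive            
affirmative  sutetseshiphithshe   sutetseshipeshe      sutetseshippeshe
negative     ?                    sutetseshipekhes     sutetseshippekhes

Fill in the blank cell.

Attach number dual -as → sutetsas.
Attach tense present -hup → sutetsashup.
Attach voice active -huth → sutetsashuphuth.
Attach polarity negative -khes → sutetsashuphuthkhes.
Apply vowel harmony: sutetsashuphuthkhes → sutetseshiphithkhes.

sutetseshiphithkhes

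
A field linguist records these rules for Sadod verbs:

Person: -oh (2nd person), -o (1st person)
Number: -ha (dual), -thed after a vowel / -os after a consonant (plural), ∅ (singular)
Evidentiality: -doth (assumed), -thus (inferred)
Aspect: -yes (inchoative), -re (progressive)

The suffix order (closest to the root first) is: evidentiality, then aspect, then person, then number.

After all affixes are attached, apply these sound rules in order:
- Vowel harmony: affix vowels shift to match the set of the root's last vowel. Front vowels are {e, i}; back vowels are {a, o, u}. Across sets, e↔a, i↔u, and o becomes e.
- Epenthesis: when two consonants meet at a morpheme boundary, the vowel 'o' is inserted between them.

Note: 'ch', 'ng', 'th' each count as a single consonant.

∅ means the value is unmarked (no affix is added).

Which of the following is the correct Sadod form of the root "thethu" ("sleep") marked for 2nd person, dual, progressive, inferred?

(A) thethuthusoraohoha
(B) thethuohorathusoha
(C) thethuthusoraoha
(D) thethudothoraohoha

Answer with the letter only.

A

Attach evidentiality inferred -thus → thethuthus.
Attach aspect progressive -re → thethuthusre.
Attach person 2nd person -oh → thethuthusreoh.
Attach number dual -ha → thethuthusreohha.
Apply vowel harmony: thethuthusreohha → thethuthusraohha.
Apply epenthesis: thethuthusraohha → thethuthusoraohoha.
So the correct form is thethuthusoraohoha, option (A).
(B) thethuohorathusoha is wrong: it has the affixes in the wrong order.
(C) thethuthusoraoha is wrong: it uses 1st person instead of 2nd person for person.
(D) thethudothoraohoha is wrong: it uses assumed instead of inferred for evidentiality.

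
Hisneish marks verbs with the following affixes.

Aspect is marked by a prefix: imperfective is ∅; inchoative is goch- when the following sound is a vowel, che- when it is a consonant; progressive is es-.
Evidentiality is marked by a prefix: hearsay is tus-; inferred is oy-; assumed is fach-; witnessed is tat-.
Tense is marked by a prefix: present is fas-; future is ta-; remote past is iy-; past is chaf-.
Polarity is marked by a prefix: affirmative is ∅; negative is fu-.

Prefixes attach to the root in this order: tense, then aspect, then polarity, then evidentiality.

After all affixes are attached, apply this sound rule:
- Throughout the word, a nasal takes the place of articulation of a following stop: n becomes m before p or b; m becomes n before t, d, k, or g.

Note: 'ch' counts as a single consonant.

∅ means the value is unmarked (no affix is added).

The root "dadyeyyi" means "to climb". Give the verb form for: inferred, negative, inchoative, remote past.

oyfugochiydadyeyyi

Attach tense remote past iy- → iydadyeyyi.
Attach aspect inchoative goch- (before vowel 'i') → gochiydadyeyyi.
Attach polarity negative fu- → fugochiydadyeyyi.
Attach evidentiality inferred oy- → oyfugochiydadyeyyi.
Nasal assimilation: no change.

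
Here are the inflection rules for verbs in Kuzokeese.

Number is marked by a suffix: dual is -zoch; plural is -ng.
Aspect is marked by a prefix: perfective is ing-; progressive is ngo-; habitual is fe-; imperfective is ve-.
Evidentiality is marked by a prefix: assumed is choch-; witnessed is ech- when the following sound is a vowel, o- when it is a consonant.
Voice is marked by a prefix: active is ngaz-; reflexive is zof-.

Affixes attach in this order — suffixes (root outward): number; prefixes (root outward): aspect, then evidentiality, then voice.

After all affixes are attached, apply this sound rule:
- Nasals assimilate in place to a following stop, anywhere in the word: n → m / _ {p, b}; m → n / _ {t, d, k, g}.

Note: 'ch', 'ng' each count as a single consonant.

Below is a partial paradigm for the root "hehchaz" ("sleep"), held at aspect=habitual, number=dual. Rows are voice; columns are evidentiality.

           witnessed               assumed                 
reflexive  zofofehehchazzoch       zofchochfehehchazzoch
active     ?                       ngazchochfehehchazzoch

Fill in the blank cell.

Attach aspect habitual fe- → fehehchaz.
Attach evidentiality witnessed o- (before consonant 'f') → ofehehchaz.
Attach number dual -zoch → ofehehchazzoch.
Attach voice active ngaz- → ngazofehehchazzoch.
Nasal assimilation: no change.

ngazofehehchazzoch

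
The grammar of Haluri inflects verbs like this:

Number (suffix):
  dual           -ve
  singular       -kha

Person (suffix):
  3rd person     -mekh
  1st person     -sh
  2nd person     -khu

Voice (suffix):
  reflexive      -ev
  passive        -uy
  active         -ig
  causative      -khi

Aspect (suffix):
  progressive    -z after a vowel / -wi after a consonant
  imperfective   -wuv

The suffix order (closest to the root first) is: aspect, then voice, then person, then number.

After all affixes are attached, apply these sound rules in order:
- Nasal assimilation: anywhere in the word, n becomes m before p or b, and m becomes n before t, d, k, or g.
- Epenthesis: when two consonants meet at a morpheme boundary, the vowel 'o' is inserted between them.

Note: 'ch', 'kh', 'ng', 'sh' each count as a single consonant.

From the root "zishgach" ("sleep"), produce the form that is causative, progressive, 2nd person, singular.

Attach aspect progressive -wi (after consonant 'ch') → zishgachwi.
Attach voice causative -khi → zishgachwikhi.
Attach person 2nd person -khu → zishgachwikhikhu.
Attach number singular -kha → zishgachwikhikhukha.
Nasal assimilation: no change.
Apply epenthesis: zishgachwikhikhukha → zishgachowikhikhukha.

zishgachowikhikhukha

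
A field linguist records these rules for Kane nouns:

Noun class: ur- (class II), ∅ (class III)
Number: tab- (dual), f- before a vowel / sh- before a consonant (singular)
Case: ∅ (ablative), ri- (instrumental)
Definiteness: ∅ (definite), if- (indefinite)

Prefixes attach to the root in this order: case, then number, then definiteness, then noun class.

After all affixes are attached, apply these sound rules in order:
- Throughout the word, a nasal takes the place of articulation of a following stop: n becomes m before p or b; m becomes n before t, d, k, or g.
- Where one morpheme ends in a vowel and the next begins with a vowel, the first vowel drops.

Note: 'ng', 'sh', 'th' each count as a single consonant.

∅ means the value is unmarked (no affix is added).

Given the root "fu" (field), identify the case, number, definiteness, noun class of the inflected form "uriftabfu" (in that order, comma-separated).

Segment: ur-if-tab-fu.
case: ∅ → ablative.
number: tab- → dual.
definiteness: if- → indefinite.
noun class: ur- → class II.

ablative, dual, indefinite, class II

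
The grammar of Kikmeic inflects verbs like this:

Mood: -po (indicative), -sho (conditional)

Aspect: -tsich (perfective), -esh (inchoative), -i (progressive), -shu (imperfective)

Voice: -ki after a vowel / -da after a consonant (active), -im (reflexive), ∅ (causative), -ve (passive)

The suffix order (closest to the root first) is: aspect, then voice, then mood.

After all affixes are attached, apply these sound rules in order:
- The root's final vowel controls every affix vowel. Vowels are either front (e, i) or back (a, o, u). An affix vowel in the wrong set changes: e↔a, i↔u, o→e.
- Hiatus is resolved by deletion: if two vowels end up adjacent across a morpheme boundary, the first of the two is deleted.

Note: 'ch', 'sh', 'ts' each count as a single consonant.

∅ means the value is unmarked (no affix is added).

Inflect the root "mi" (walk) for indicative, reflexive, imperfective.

Attach aspect imperfective -shu → mishu.
Attach voice reflexive -im → mishuim.
Attach mood indicative -po → mishuimpo.
Apply vowel harmony: mishuimpo → mishiimpe.
Apply vowel deletion: mishiimpe → mishimpe.

mishimpe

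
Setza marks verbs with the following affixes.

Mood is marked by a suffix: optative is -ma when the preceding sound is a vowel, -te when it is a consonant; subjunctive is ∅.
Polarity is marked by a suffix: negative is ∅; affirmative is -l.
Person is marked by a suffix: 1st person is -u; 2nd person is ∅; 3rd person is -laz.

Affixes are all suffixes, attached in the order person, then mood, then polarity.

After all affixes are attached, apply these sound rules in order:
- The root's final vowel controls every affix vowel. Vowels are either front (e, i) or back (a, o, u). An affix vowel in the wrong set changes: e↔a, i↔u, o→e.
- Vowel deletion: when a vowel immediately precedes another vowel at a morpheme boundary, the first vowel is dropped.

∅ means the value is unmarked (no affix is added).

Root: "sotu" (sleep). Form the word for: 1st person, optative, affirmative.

sotumal

Attach person 1st person -u → sotuu.
Attach mood optative -ma (after vowel 'u') → sotuuma.
Attach polarity affirmative -l → sotuumal.
Vowel harmony: no change.
Apply vowel deletion: sotuumal → sotumal.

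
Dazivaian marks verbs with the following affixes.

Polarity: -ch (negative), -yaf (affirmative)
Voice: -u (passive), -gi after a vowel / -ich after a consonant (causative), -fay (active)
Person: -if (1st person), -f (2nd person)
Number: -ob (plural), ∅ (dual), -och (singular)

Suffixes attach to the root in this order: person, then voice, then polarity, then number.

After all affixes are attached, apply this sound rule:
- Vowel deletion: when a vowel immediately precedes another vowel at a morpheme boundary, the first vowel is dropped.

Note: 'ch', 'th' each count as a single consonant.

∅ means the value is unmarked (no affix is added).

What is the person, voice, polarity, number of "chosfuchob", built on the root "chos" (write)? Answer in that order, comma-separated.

Segment: chos-f-u-ch-ob.
person: -f → 2nd person.
voice: -u → passive.
polarity: -ch → negative.
number: -ob → plural.

2nd person, passive, negative, plural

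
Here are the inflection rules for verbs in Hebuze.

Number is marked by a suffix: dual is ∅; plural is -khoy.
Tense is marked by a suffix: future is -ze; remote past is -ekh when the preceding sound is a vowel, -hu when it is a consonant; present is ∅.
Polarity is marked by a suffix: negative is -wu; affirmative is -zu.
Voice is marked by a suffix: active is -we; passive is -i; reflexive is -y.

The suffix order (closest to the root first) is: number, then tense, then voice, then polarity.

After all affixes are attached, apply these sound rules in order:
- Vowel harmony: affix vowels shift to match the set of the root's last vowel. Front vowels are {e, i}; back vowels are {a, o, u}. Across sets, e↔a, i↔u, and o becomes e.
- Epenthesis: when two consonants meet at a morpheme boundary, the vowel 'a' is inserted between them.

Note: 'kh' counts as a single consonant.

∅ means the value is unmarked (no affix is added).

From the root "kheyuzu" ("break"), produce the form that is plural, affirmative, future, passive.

Attach number plural -khoy → kheyuzukhoy.
Attach tense future -ze → kheyuzukhoyze.
Attach voice passive -i → kheyuzukhoyzei.
Attach polarity affirmative -zu → kheyuzukhoyzeizu.
Apply vowel harmony: kheyuzukhoyzeizu → kheyuzukhoyzauzu.
Apply epenthesis: kheyuzukhoyzauzu → kheyuzukhoyazauzu.

kheyuzukhoyazauzu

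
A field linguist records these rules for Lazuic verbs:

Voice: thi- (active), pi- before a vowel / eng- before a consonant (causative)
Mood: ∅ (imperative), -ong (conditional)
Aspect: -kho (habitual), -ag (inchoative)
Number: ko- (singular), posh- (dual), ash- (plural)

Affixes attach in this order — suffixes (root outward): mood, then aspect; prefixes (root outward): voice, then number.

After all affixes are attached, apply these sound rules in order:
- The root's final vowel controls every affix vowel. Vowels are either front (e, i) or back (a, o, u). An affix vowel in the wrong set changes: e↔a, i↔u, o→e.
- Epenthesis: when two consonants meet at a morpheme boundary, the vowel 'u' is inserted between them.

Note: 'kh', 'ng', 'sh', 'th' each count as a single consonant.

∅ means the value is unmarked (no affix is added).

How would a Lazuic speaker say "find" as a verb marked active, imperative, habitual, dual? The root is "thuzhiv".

Attach voice active thi- → thithuzhiv.
mood = imperative: zero marking, form stays thithuzhiv.
Attach number dual posh- → poshthithuzhiv.
Attach aspect habitual -kho → poshthithuzhivkho.
Apply vowel harmony: poshthithuzhivkho → peshthithuzhivkhe.
Apply epenthesis: peshthithuzhivkhe → peshuthithuzhivukhe.

peshuthithuzhivukhe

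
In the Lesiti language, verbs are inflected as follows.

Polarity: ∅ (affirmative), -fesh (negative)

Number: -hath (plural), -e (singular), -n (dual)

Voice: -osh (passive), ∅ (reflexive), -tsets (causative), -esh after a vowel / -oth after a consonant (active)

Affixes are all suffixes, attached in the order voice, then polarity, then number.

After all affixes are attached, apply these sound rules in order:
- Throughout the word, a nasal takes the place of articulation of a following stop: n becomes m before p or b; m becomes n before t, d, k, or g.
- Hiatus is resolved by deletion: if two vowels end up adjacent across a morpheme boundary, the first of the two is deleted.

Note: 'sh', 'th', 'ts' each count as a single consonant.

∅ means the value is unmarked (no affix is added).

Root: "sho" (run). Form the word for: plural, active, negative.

Attach voice active -esh (after vowel 'o') → shoesh.
Attach polarity negative -fesh → shoeshfesh.
Attach number plural -hath → shoeshfeshhath.
Nasal assimilation: no change.
Apply vowel deletion: shoeshfeshhath → sheshfeshhath.

sheshfeshhath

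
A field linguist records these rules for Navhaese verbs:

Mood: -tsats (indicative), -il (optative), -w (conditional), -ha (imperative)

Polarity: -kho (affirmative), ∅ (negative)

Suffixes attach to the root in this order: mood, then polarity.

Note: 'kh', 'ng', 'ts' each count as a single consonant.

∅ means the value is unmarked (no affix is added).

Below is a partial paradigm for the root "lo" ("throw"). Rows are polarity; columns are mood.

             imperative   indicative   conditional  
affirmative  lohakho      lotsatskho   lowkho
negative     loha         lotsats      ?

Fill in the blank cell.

Attach mood conditional -w → low.
polarity = negative: zero marking, form stays low.

low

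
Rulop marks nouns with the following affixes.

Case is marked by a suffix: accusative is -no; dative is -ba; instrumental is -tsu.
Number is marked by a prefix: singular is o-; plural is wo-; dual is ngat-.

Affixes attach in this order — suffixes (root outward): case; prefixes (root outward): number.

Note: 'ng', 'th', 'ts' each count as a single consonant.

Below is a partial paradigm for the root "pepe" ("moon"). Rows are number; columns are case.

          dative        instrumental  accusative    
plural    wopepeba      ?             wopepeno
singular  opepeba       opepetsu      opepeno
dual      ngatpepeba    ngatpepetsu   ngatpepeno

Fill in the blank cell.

Attach case instrumental -tsu → pepetsu.
Attach number plural wo- → wopepetsu.

wopepetsu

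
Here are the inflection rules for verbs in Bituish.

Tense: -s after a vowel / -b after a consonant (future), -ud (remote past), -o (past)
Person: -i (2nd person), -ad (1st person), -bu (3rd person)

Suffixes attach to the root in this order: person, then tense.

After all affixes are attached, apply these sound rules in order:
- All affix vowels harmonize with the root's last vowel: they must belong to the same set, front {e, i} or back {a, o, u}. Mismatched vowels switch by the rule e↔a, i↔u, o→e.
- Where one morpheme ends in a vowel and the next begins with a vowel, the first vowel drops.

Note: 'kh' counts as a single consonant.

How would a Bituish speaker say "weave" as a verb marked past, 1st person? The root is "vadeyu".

Attach person 1st person -ad → vadeyuad.
Attach tense past -o → vadeyuado.
Vowel harmony: no change.
Apply vowel deletion: vadeyuado → vadeyado.

vadeyado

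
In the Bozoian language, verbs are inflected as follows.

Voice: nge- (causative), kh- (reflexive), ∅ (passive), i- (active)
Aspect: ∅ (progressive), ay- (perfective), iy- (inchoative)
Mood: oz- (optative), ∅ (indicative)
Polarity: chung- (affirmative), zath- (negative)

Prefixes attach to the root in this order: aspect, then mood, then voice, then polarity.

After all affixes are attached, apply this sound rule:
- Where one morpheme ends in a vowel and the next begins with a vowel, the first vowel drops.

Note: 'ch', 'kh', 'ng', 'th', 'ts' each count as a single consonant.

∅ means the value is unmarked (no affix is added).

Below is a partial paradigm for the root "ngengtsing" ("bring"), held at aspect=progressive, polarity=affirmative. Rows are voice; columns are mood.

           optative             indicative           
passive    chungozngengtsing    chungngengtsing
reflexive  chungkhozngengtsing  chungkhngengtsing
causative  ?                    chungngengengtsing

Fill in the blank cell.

aspect = progressive: zero marking, form stays ngengtsing.
Attach mood optative oz- → ozngengtsing.
Attach voice causative nge- → ngeozngengtsing.
Attach polarity affirmative chung- → chungngeozngengtsing.
Apply vowel deletion: chungngeozngengtsing → chungngozngengtsing.

chungngozngengtsing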